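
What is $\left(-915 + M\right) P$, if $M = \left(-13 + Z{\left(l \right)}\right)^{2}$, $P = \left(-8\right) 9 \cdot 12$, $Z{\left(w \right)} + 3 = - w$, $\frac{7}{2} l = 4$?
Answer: $\frac{26295840}{49} \approx 5.3665 \cdot 10^{5}$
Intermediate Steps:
$l = \frac{8}{7}$ ($l = \frac{2}{7} \cdot 4 = \frac{8}{7} \approx 1.1429$)
$Z{\left(w \right)} = -3 - w$
$P = -864$ ($P = \left(-72\right) 12 = -864$)
$M = \frac{14400}{49}$ ($M = \left(-13 - \frac{29}{7}\right)^{2} = \left(- \frac{120}{7}\right)^{2} = \frac{14400}{49} \approx 293.88$)
$\left(-915 + M\right) P = \left(-915 + \frac{14400}{49}\right) \left(-864\right) = \left(- \frac{30435}{49}\right) \left(-864\right) = \frac{26295840}{49}$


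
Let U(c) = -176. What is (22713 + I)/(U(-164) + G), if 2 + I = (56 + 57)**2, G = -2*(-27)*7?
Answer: 17740/101 ≈ 175.64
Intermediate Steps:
G = 378 (G = 54*7 = 378)
I = 12767 (I = -2 + (56 + 57)**2 = -2 + 113**2 = -2 + 12769 = 12767)
(22713 + I)/(U(-164) + G) = (22713 + 12767)/(-176 + 378) = 35480/202 = 35480*(1/202) = 17740/101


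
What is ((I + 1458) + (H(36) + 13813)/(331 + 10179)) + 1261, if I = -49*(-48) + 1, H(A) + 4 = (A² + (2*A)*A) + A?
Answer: 53324453/10510 ≈ 5073.7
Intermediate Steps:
H(A) = -4 + A + 3*A² (H(A) = -4 + ((A² + (2*A)*A) + A) = -4 + ((A² + 2*A²) + A) = -4 + (3*A² + A) = -4 + (A + 3*A²) = -4 + A + 3*A²)
I = 2353 (I = 2352 + 1 = 2353)
((I + 1458) + (H(36) + 13813)/(331 + 10179)) + 1261 = ((2353 + 1458) + ((-4 + 36 + 3*36²) + 13813)/(331 + 10179)) + 1261 = (3811 + ((-4 + 36 + 3*1296) + 13813)/10510) + 1261 = (3811 + ((-4 + 36 + 3888) + 13813)*(1/10510)) + 1261 = (3811 + (3920 + 13813)*(1/10510)) + 1261 = (3811 + 17733*(1/10510)) + 1261 = (3811 + 17733/10510) + 1261 = 40071343/10510 + 1261 = 53324453/10510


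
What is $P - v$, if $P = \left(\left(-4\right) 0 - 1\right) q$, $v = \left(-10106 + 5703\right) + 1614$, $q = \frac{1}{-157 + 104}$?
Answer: $\frac{147818}{53} \approx 2789.0$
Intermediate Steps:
$q = - \frac{1}{53}$ ($q = \frac{1}{-53} = - \frac{1}{53} \approx -0.018868$)
$v = -2789$ ($v = -4403 + 1614 = -2789$)
$P = \frac{1}{53}$ ($P = \left(\left(-4\right) 0 - 1\right) \left(- \frac{1}{53}\right) = \left(0 - 1\right) \left(- \frac{1}{53}\right) = \left(-1\right) \left(- \frac{1}{53}\right) = \frac{1}{53} \approx 0.018868$)
$P - v = \frac{1}{53} - -2789 = \frac{1}{53} + 2789 = \frac{147818}{53}$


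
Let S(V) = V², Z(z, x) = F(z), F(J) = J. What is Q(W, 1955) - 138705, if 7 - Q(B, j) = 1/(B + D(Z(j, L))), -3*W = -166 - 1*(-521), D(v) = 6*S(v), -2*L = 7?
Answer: -9541880784313/68796095 ≈ -1.3870e+5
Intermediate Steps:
L = -7/2 (L = -½*7 = -7/2 ≈ -3.5000)
Z(z, x) = z
D(v) = 6*v²
W = -355/3 (W = -(-166 - 1*(-521))/3 = -(-166 + 521)/3 = -⅓*355 = -355/3 ≈ -118.33)
Q(B, j) = 7 - 1/(B + 6*j²)
Q(W, 1955) - 138705 = (-1 + 7*(-355/3) + 42*1955²)/(-355/3 + 6*1955²) - 138705 = (-1 - 2485/3 + 42*3822025)/(-355/3 + 6*3822025) - 138705 = (-1 - 2485/3 + 160525050)/(-355/3 + 22932150) - 138705 = (481572662/3)/(68796095/3) - 138705 = (3/68796095)*(481572662/3) - 138705 = 481572662/68796095 - 138705 = -9541880784313/68796095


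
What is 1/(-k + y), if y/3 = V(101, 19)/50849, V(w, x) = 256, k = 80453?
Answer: -50849/4090953829 ≈ -1.2430e-5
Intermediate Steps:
y = 768/50849 (y = 3*(256/50849) = 768/50849 ≈ 0.015104)
1/(-k + y) = 1/(-1*80453 + 768/50849) = 1/(-80453 + 768/50849) = 1/(-4090953829/50849) = -50849/4090953829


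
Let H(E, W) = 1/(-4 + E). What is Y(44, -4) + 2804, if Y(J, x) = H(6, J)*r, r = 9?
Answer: 5617/2 ≈ 2808.5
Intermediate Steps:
Y(J, x) = 9/2 (Y(J, x) = 9/(-4 + 6) = 9/2)
Y(44, -4) + 2804 = 9/2 + 2804 = 5617/2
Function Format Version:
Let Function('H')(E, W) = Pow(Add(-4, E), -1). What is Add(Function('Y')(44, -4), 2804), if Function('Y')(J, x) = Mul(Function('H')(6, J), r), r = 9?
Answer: Rational(5617, 2) ≈ 2808.5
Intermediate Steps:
Function('Y')(J, x) = Rational(9, 2) (Function('Y')(J, x) = Mul(Pow(Add(-4, 6), -1), 9) = Mul(Pow(2, -1), 9) = Mul(Rational(1, 2), 9) = Rational(9, 2))
Add(Function('Y')(44, -4), 2804) = Add(Rational(9, 2), 2804) = Rational(5617, 2)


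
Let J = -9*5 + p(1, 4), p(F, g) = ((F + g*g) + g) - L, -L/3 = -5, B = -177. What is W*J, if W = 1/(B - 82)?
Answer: 39/259 ≈ 0.15058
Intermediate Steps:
L = 15 (L = -3*(-5) = 15)
p(F, g) = -15 + F + g + g**2 (p(F, g) = ((F + g*g) + g) - 1*15 = ((F + g**2) + g) - 15 = (F + g + g**2) - 15 = -15 + F + g + g**2)
W = -1/259 (W = 1/(-177 - 82) = 1/(-259) = -1/259 ≈ -0.0038610)
J = -39 (J = -9*5 + (-15 + 1 + 4 + 4**2) = -45 + (-15 + 1 + 4 + 16) = -45 + 6 = -39)
W*J = -1/259*(-39) = 39/259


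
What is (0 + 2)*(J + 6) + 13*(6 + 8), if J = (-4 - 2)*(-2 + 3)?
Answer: 182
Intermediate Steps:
J = -6 (J = -6*1 = -6)
(0 + 2)*(J + 6) + 13*(6 + 8) = (0 + 2)*(-6 + 6) + 13*(6 + 8) = 2*0 + 13*14 = 0 + 182 = 182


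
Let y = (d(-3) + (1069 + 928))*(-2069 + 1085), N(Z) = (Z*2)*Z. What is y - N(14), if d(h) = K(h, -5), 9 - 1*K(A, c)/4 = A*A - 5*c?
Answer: -1867040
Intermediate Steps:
K(A, c) = 36 - 4*A² + 20*c (K(A, c) = 36 - 4*(A*A - 5*c) = 36 - 4*(A² - 5*c) = 36 + (-4*A² + 20*c) = 36 - 4*A² + 20*c)
d(h) = -64 - 4*h² (d(h) = 36 - 4*h² + 20*(-5) = 36 - 4*h² - 100 = -64 - 4*h²)
N(Z) = 2*Z² (N(Z) = (2*Z)*Z = 2*Z²)
y = -1866648 (y = ((-64 - 4*(-3)²) + (1069 + 928))*(-2069 + 1085) = ((-64 - 4*9) + 1997)*(-984) = ((-64 - 36) + 1997)*(-984) = (-100 + 1997)*(-984) = 1897*(-984) = -1866648)
y - N(14) = -1866648 - 2*14² = -1866648 - 2*196 = -1866648 - 1*392 = -1866648 - 392 = -1867040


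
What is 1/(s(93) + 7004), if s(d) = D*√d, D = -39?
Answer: 7004/48914563 + 39*√93/48914563 ≈ 0.00015088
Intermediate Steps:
s(d) = -39*√d
1/(s(93) + 7004) = 1/(-39*√93 + 7004) = 1/(7004 - 39*√93)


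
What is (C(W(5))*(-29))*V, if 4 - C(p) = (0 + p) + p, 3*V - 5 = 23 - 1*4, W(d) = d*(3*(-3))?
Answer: -21808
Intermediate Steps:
W(d) = -9*d (W(d) = d*(-9) = -9*d)
V = 8 (V = 5/3 + (23 - 1*4)/3 = 5/3 + (23 - 4)/3 = 5/3 + (⅓)*19 = 5/3 + 19/3 = 8)
C(p) = 4 - 2*p (C(p) = 4 - ((0 + p) + p) = 4 - (p + p) = 4 - 2*p)
(C(W(5))*(-29))*V = ((4 - (-18)*5)*(-29))*8 = ((4 - 2*(-45))*(-29))*8 = ((4 + 90)*(-29))*8 = (94*(-29))*8 = -2726*8 = -21808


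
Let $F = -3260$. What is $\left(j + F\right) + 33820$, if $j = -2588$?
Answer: $27972$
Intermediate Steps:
$\left(j + F\right) + 33820 = \left(-2588 - 3260\right) + 33820 = -5848 + 33820 = 27972$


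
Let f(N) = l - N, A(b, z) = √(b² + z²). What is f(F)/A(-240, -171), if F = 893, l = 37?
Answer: -856*√9649/28947 ≈ -2.9048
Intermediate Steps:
f(N) = 37 - N
f(F)/A(-240, -171) = (37 - 1*893)/(√((-240)² + (-171)²)) = (37 - 893)/(√(57600 + 29241)) = -856*√9649/28947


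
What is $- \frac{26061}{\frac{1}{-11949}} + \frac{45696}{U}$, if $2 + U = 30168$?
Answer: $\frac{4696889797635}{15083} \approx 3.114 \cdot 10^{8}$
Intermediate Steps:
$U = 30166$ ($U = -2 + 30168 = 30166$)
$- \frac{26061}{\frac{1}{-11949}} + \frac{45696}{U} = - \frac{26061}{\frac{1}{-11949}} + \frac{45696}{30166} = - \frac{26061}{- \frac{1}{11949}} + 45696 \cdot \frac{1}{30166} = \left(-26061\right) \left(-11949\right) + \frac{22848}{15083} = 311402889 + \frac{22848}{15083} = \frac{4696889797635}{15083}$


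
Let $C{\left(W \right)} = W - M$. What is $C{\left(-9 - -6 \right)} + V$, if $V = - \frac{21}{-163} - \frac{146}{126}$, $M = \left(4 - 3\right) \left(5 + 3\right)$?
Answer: $- \frac{123535}{10269} \approx -12.03$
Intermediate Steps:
$M = 8$ ($M = 1 \cdot 8 = 8$)
$C{\left(W \right)} = -8 + W$ ($C{\left(W \right)} = W - 8 = -8 + W$)
$V = - \frac{10576}{10269}$ ($V = \left(-21\right) \left(- \frac{1}{163}\right) - \frac{73}{63} = \frac{21}{163} - \frac{73}{63} = - \frac{10576}{10269} \approx -1.0299$)
$C{\left(-9 - -6 \right)} + V = \left(-8 - 3\right) - \frac{10576}{10269} = -11 - \frac{10576}{10269} = - \frac{123535}{10269}$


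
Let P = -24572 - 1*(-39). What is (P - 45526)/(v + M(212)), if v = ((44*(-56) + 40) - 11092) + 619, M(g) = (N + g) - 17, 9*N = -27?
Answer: 193/35 ≈ 5.5143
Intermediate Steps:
N = -3 (N = (1/9)*(-27) = -3)
M(g) = -20 + g (M(g) = (-3 + g) - 17 = -20 + g)
v = -12897 (v = ((-2464 + 40) - 11092) + 619 = (-2424 - 11092) + 619 = -13516 + 619 = -12897)
P = -24533 (P = -24572 + 39 = -24533)
(P - 45526)/(v + M(212)) = (-24533 - 45526)/(-12897 + (-20 + 212)) = -70059/(-12897 + 192) = -70059/(-12705) = -70059*(-1/12705) = 193/35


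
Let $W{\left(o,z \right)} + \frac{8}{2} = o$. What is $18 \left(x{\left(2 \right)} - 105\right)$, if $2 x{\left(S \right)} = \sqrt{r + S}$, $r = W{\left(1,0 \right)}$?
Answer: $-1890 + 9 i \approx -1890.0 + 9.0 i$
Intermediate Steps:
$W{\left(o,z \right)} = -4 + o$
$r = -3$ ($r = -4 + 1 = -3$)
$x{\left(S \right)} = \frac{\sqrt{-3 + S}}{2}$
$18 \left(x{\left(2 \right)} - 105\right) = 18 \left(\frac{\sqrt{-3 + 2}}{2} - 105\right) = 18 \left(\frac{\sqrt{-1}}{2} - 105\right) = 18 \left(\frac{i}{2} - 105\right) = 18 \left(-105 + \frac{i}{2}\right) = -1890 + 9 i$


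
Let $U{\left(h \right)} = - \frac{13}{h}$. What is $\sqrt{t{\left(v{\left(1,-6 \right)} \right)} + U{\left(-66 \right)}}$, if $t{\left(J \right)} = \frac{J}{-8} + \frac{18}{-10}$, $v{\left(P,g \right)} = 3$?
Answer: $\frac{i \sqrt{861630}}{660} \approx 1.4064 i$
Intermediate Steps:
$t{\left(J \right)} = - \frac{9}{5} - \frac{J}{8}$ ($t{\left(J \right)} = J \left(- \frac{1}{8}\right) + 18 \left(- \frac{1}{10}\right) = - \frac{J}{8} - \frac{9}{5} = - \frac{9}{5} - \frac{J}{8}$)
$\sqrt{t{\left(v{\left(1,-6 \right)} \right)} + U{\left(-66 \right)}} = \sqrt{\left(- \frac{9}{5} - \frac{3}{8}\right) - \frac{13}{-66}} = \sqrt{\left(- \frac{9}{5} - \frac{3}{8}\right) - - \frac{13}{66}} = \sqrt{- \frac{87}{40} + \frac{13}{66}} = \sqrt{- \frac{2611}{1320}} = \frac{i \sqrt{861630}}{660}$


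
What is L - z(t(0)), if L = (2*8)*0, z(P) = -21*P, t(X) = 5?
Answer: 105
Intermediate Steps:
L = 0 (L = 16*0 = 0)
L - z(t(0)) = 0 - (-21)*5 = 0 - 1*(-105) = 0 + 105 = 105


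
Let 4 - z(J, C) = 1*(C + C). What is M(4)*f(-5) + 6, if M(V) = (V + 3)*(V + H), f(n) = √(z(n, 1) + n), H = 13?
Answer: 6 + 119*I*√3 ≈ 6.0 + 206.11*I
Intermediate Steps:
z(J, C) = 4 - 2*C (z(J, C) = 4 - (C + C) = 4 - 2*C)
f(n) = √(2 + n) (f(n) = √((4 - 2*1) + n) = √((4 - 2) + n) = √(2 + n))
M(V) = (3 + V)*(13 + V) (M(V) = (V + 3)*(V + 13) = (3 + V)*(13 + V))
M(4)*f(-5) + 6 = (39 + 4² + 16*4)*√(2 - 5) + 6 = (39 + 16 + 64)*√(-3) + 6 = 119*(I*√3) + 6 = 119*I*√3 + 6 = 6 + 119*I*√3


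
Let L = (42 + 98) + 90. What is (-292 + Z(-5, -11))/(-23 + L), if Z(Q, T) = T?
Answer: -101/69 ≈ -1.4638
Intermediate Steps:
L = 230 (L = 140 + 90 = 230)
(-292 + Z(-5, -11))/(-23 + L) = (-292 - 11)/(-23 + 230) = -303/207 = -303*1/207 = -101/69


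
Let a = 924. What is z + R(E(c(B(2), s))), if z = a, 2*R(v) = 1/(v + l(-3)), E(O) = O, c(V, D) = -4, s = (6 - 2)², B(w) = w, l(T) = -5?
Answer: 16631/18 ≈ 923.94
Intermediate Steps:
s = 16 (s = 4² = 16)
R(v) = 1/(2*(-5 + v)) (R(v) = 1/(2*(v - 5)) = 1/(2*(-5 + v)))
z = 924
z + R(E(c(B(2), s))) = 924 + 1/(2*(-5 - 4)) = 924 + (½)/(-9) = 924 + (½)*(-⅑) = 924 - 1/18 = 16631/18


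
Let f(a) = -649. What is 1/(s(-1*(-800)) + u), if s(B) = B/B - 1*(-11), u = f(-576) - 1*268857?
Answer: -1/269494 ≈ -3.7107e-6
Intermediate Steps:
u = -269506 (u = -649 - 1*268857 = -649 - 268857 = -269506)
s(B) = 12 (s(B) = 1 + 11 = 12)
1/(s(-1*(-800)) + u) = 1/(12 - 269506) = 1/(-269494) = -1/269494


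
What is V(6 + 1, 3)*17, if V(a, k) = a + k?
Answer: 170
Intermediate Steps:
V(6 + 1, 3)*17 = ((6 + 1) + 3)*17 = (7 + 3)*17 = 10*17 = 170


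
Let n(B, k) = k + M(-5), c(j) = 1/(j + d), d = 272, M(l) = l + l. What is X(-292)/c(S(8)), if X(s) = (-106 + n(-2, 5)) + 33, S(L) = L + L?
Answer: -22464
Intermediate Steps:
M(l) = 2*l
S(L) = 2*L
c(j) = 1/(272 + j) (c(j) = 1/(j + 272) = 1/(272 + j))
n(B, k) = -10 + k (n(B, k) = k + 2*(-5) = k - 10 = -10 + k)
X(s) = -78 (X(s) = (-106 + (-10 + 5)) + 33 = (-106 - 5) + 33 = -111 + 33 = -78)
X(-292)/c(S(8)) = -78/(1/(272 + 2*8)) = -78/(1/(272 + 16)) = -78/(1/288) = -78/1/288 = -78*288 = -22464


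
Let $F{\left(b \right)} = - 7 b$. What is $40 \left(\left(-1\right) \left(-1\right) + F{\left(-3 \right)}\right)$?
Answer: $880$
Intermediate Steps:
$40 \left(\left(-1\right) \left(-1\right) + F{\left(-3 \right)}\right) = 40 \left(\left(-1\right) \left(-1\right) - -21\right) = 40 \left(1 + 21\right) = 40 \cdot 22 = 880$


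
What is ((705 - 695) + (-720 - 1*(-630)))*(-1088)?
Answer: 87040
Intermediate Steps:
((705 - 695) + (-720 - 1*(-630)))*(-1088) = (10 + (-720 + 630))*(-1088) = (10 - 90)*(-1088) = -80*(-1088) = 87040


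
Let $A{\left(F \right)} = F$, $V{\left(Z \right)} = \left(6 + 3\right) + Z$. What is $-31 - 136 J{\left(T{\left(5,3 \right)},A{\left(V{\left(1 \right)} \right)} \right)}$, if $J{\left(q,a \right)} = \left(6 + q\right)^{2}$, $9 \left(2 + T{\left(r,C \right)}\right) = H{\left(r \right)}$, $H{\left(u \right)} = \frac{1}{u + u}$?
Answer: $- \frac{4493689}{2025} \approx -2219.1$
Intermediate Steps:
$V{\left(Z \right)} = 9 + Z$
$H{\left(u \right)} = \frac{1}{2 u}$
$T{\left(r,C \right)} = -2 + \frac{1}{18 r}$ ($T{\left(r,C \right)} = -2 + \frac{\frac{1}{2} \frac{1}{r}}{9} = -2 + \frac{1}{18 r}$)
$-31 - 136 J{\left(T{\left(5,3 \right)},A{\left(V{\left(1 \right)} \right)} \right)} = -31 - 136 \left(6 - \left(2 - \frac{1}{18 \cdot 5}\right)\right)^{2} = -31 - 136 \left(6 + \left(-2 + \frac{1}{18} \cdot \frac{1}{5}\right)\right)^{2} = -31 - 136 \left(6 + \left(-2 + \frac{1}{90}\right)\right)^{2} = -31 - 136 \left(6 - \frac{179}{90}\right)^{2} = -31 - 136 \left(\frac{361}{90}\right)^{2} = -31 - \frac{4430914}{2025} = - \frac{4493689}{2025}$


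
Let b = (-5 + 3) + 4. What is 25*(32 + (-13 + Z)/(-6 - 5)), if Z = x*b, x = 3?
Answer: 8975/11 ≈ 815.91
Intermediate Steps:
b = 2 (b = -2 + 4 = 2)
Z = 6 (Z = 3*2 = 6)
25*(32 + (-13 + Z)/(-6 - 5)) = 25*(32 + (-13 + 6)/(-6 - 5)) = 25*(32 - 7/(-11)) = 25*(32 - 7*(-1/11)) = 25*(32 + 7/11) = 25*(359/11) = 8975/11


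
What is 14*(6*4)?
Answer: 336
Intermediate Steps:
14*(6*4) = 14*24 = 336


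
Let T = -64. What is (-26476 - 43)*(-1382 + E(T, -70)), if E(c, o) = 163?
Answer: 32326661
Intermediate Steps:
(-26476 - 43)*(-1382 + E(T, -70)) = (-26476 - 43)*(-1382 + 163) = -26519*(-1219) = 32326661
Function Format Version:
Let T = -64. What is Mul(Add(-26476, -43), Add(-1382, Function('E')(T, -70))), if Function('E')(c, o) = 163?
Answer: 32326661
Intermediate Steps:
Mul(Add(-26476, -43), Add(-1382, Function('E')(T, -70))) = Mul(Add(-26476, -43), Add(-1382, 163)) = Mul(-26519, -1219) = 32326661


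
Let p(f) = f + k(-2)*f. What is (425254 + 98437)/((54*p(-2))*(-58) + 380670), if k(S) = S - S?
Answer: 523691/386934 ≈ 1.3534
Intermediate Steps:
k(S) = 0
p(f) = f (p(f) = f + 0*f = f + 0 = f)
(425254 + 98437)/((54*p(-2))*(-58) + 380670) = (425254 + 98437)/((54*(-2))*(-58) + 380670) = 523691/(-108*(-58) + 380670) = 523691/(6264 + 380670) = 523691/386934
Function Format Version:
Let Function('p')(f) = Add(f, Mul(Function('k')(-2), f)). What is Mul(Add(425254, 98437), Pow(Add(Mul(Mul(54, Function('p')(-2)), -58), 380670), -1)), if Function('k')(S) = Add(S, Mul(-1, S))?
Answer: Rational(523691, 386934) ≈ 1.3534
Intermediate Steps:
Function('k')(S) = 0
Function('p')(f) = f (Function('p')(f) = Add(f, Mul(0, f)) = Add(f, 0) = f)
Mul(Add(425254, 98437), Pow(Add(Mul(Mul(54, Function('p')(-2)), -58), 380670), -1)) = Mul(Add(425254, 98437), Pow(Add(Mul(Mul(54, -2), -58), 380670), -1)) = Mul(523691, Pow(Add(Mul(-108, -58), 380670), -1)) = Mul(523691, Pow(Add(6264, 380670), -1)) = Mul(523691, Pow(386934, -1)) = Mul(523691, Rational(1, 386934)) = Rational(523691, 386934)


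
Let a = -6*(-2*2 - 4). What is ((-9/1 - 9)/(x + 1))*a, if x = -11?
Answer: 432/5 ≈ 86.400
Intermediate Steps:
a = 48 (a = -6*(-4 - 4) = -6*(-8) = 48)
((-9/1 - 9)/(x + 1))*a = ((-9/1 - 9)/(-11 + 1))*48 = ((-9*1 - 9)/(-10))*48 = ((-9 - 9)*(-1/10))*48 = -18*(-1/10)*48 = (9/5)*48 = 432/5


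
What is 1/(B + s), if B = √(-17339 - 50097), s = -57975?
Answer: -57975/3361168061 - 2*I*√16859/3361168061 ≈ -1.7248e-5 - 7.726e-8*I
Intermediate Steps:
B = 2*I*√16859 (B = √(-67436) = 2*I*√16859 ≈ 259.68*I)
1/(B + s) = 1/(2*I*√16859 - 57975) = 1/(-57975 + 2*I*√16859)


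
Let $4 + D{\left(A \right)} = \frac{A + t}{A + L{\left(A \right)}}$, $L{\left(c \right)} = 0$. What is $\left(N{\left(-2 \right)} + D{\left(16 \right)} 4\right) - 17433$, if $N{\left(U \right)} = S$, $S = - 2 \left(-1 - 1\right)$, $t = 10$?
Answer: $- \frac{34877}{2} \approx -17439.0$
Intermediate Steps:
$D{\left(A \right)} = -4 + \frac{10 + A}{A}$ ($D{\left(A \right)} = -4 + \frac{A + 10}{A + 0} = -4 + \frac{10 + A}{A}$)
$S = 4$ ($S = \left(-2\right) \left(-2\right) = 4$)
$N{\left(U \right)} = 4$
$\left(N{\left(-2 \right)} + D{\left(16 \right)} 4\right) - 17433 = \left(4 + \left(-3 + \frac{10}{16}\right) 4\right) - 17433 = \left(4 + \left(-3 + 10 \cdot \frac{1}{16}\right) 4\right) - 17433 = \left(4 + \left(-3 + \frac{5}{8}\right) 4\right) - 17433 = \left(4 - \frac{19}{2}\right) - 17433 = - \frac{11}{2} - 17433 = - \frac{34877}{2}$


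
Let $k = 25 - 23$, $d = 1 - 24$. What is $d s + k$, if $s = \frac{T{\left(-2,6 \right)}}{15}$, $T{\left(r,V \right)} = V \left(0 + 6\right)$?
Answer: $- \frac{266}{5} \approx -53.2$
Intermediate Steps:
$d = -23$ ($d = 1 - 24 = -23$)
$k = 2$
$T{\left(r,V \right)} = 6 V$ ($T{\left(r,V \right)} = V 6 = 6 V$)
$s = \frac{12}{5}$ ($s = \frac{6 \cdot 6}{15} = 36 \cdot \frac{1}{15} = \frac{12}{5} \approx 2.4$)
$d s + k = \left(-23\right) \frac{12}{5} + 2 = - \frac{276}{5} + 2 = - \frac{266}{5}$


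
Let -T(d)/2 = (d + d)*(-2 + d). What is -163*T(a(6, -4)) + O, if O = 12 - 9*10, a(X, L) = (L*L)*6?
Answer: 5883570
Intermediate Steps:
a(X, L) = 6*L² (a(X, L) = L²*6 = 6*L²)
T(d) = -4*d*(-2 + d) (T(d) = -2*(d + d)*(-2 + d) = -2*2*d*(-2 + d) = -4*d*(-2 + d))
O = -78 (O = 12 - 90 = -78)
-163*T(a(6, -4)) + O = -652*6*(-4)²*(2 - 6*(-4)²) - 78 = -652*6*16*(2 - 6*16) - 78 = -652*96*(2 - 1*96) - 78 = -652*96*(2 - 96) - 78 = -652*96*(-94) - 78 = -163*(-36096) - 78 = 5883648 - 78 = 5883570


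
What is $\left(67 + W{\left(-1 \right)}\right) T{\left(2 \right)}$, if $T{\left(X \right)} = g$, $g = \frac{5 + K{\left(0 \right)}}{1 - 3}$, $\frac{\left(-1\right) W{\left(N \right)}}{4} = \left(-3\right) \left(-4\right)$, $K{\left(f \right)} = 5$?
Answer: $-95$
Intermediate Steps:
$W{\left(N \right)} = -48$ ($W{\left(N \right)} = - 4 \left(\left(-3\right) \left(-4\right)\right) = \left(-4\right) 12 = -48$)
$g = -5$ ($g = \frac{5 + 5}{1 - 3} = \frac{10}{-2} = 10 \left(- \frac{1}{2}\right) = -5$)
$T{\left(X \right)} = -5$
$\left(67 + W{\left(-1 \right)}\right) T{\left(2 \right)} = \left(67 - 48\right) \left(-5\right) = 19 \left(-5\right) = -95$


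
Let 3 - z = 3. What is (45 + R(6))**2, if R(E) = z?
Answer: 2025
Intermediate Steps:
z = 0 (z = 3 - 1*3 = 3 - 3 = 0)
R(E) = 0
(45 + R(6))**2 = (45 + 0)**2 = 45**2 = 2025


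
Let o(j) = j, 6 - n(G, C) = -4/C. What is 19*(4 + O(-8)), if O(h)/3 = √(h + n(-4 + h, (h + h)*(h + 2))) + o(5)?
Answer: 361 + 19*I*√282/4 ≈ 361.0 + 79.766*I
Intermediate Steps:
n(G, C) = 6 + 4/C (n(G, C) = 6 - (-4)/C = 6 + 4/C)
O(h) = 15 + 3*√(6 + h + 2/(h*(2 + h))) (O(h) = 3*(√(h + (6 + 4/(((h + h)*(h + 2))))) + 5) = 3*(√(h + (6 + 4/(((2*h)*(2 + h))))) + 5) = 3*(√(h + (6 + 4/((2*h*(2 + h))))) + 5) = 3*(√(h + (6 + 4*(1/(2*h*(2 + h))))) + 5) = 3*(√(h + (6 + 2/(h*(2 + h)))) + 5) = 3*(√(6 + h + 2/(h*(2 + h))) + 5) = 3*(5 + √(6 + h + 2/(h*(2 + h)))) = 15 + 3*√(6 + h + 2/(h*(2 + h))))
19*(4 + O(-8)) = 19*(4 + (15 + 3*√((2 + (-8)³ + 8*(-8)² + 12*(-8))/((-8)*(2 - 8))))) = 19*(4 + (15 + 3*√(-⅛*(2 - 512 + 8*64 - 96)/(-6)))) = 19*(4 + (15 + 3*√(-⅛*(-⅙)*(2 - 512 + 512 - 96)))) = 19*(4 + (15 + 3*√(-⅛*(-⅙)*(-94)))) = 19*(4 + (15 + 3*√(-47/24))) = 19*(4 + (15 + 3*(I*√282/12))) = 19*(4 + (15 + I*√282/4)) = 19*(19 + I*√282/4) = 361 + 19*I*√282/4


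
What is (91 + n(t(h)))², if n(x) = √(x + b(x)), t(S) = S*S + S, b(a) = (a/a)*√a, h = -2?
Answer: (91 + √(2 + √2))² ≈ 8620.7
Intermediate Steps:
b(a) = √a (b(a) = 1*√a = √a)
t(S) = S + S² (t(S) = S² + S = S + S²)
n(x) = √(x + √x)
(91 + n(t(h)))² = (91 + √(-2*(1 - 2) + √(-2*(1 - 2))))² = (91 + √(-2*(-1) + √(-2*(-1))))² = (91 + √(2 + √2))²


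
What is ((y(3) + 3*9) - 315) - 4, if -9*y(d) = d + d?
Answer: -878/3 ≈ -292.67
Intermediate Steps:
y(d) = -2*d/9 (y(d) = -(d + d)/9 = -2*d/9)
((y(3) + 3*9) - 315) - 4 = ((-2/9*3 + 3*9) - 315) - 4 = ((-⅔ + 27) - 315) - 4 = (79/3 - 315) - 4 = -866/3 - 4 = -878/3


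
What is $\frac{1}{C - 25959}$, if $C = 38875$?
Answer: $\frac{1}{12916} \approx 7.7423 \cdot 10^{-5}$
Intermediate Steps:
$\frac{1}{C - 25959} = \frac{1}{38875 - 25959} = \frac{1}{12916}$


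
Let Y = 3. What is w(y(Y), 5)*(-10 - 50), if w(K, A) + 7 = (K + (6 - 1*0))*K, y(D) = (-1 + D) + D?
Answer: -2880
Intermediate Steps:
y(D) = -1 + 2*D
w(K, A) = -7 + K*(6 + K) (w(K, A) = -7 + (K + (6 - 1*0))*K = -7 + (K + (6 + 0))*K = -7 + (K + 6)*K = -7 + (6 + K)*K = -7 + K*(6 + K))
w(y(Y), 5)*(-10 - 50) = (-7 + (-1 + 2*3)² + 6*(-1 + 2*3))*(-10 - 50) = (-7 + (-1 + 6)² + 6*(-1 + 6))*(-60) = (-7 + 5² + 6*5)*(-60) = (-7 + 25 + 30)*(-60) = 48*(-60) = -2880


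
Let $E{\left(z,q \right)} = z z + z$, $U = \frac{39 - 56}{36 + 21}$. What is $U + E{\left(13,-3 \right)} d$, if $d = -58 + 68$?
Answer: $\frac{103723}{57} \approx 1819.7$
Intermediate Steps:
$d = 10$
$U = - \frac{17}{57} \approx -0.29825$
$E{\left(z,q \right)} = z + z^{2}$ ($E{\left(z,q \right)} = z^{2} + z = z + z^{2}$)
$U + E{\left(13,-3 \right)} d = - \frac{17}{57} + 13 \left(1 + 13\right) 10 = - \frac{17}{57} + 13 \cdot 14 \cdot 10 = - \frac{17}{57} + 182 \cdot 10 = - \frac{17}{57} + 1820 = \frac{103723}{57}$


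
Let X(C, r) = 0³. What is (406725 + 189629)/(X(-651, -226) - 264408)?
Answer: -298177/132204 ≈ -2.2554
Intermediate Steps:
X(C, r) = 0
(406725 + 189629)/(X(-651, -226) - 264408) = (406725 + 189629)/(0 - 264408) = 596354/(-264408) = 596354*(-1/264408) = -298177/132204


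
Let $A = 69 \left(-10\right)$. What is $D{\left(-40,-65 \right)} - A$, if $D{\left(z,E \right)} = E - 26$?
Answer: $599$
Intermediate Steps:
$A = -690$
$D{\left(z,E \right)} = -26 + E$
$D{\left(-40,-65 \right)} - A = \left(-26 - 65\right) - -690 = -91 + 690 = 599$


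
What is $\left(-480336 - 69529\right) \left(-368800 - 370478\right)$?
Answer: $406503097470$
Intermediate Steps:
$\left(-480336 - 69529\right) \left(-368800 - 370478\right) = \left(-549865\right) \left(-739278\right) = 406503097470$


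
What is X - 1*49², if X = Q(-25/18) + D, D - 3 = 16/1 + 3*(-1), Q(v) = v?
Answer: -42955/18 ≈ -2386.4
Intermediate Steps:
D = 16 (D = 3 + (16/1 + 3*(-1)) = 3 + (16*1 - 3) = 3 + (16 - 3) = 3 + 13 = 16)
X = 263/18 (X = -25/18 + 16 = 263/18 ≈ 14.611)
X - 1*49² = 263/18 - 1*49² = 263/18 - 1*2401 = 263/18 - 2401 = -42955/18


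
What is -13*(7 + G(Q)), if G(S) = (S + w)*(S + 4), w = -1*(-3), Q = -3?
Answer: -91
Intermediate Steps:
w = 3
G(S) = (3 + S)*(4 + S) (G(S) = (S + 3)*(S + 4) = (3 + S)*(4 + S))
-13*(7 + G(Q)) = -13*(7 + (12 + (-3)**2 + 7*(-3))) = -13*(7 + (12 + 9 - 21)) = -13*(7 + 0) = -13*7 = -91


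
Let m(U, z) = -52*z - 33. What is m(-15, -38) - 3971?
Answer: -2028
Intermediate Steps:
m(U, z) = -33 - 52*z
m(-15, -38) - 3971 = (-33 - 52*(-38)) - 3971 = (-33 + 1976) - 3971 = 1943 - 3971 = -2028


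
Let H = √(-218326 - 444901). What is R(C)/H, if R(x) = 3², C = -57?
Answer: -9*I*√663227/663227 ≈ -0.011051*I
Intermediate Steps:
R(x) = 9
H = I*√663227 (H = √(-663227) = I*√663227 ≈ 814.39*I)
R(C)/H = 9/((I*√663227)) = 9*(-I*√663227/663227) = -9*I*√663227/663227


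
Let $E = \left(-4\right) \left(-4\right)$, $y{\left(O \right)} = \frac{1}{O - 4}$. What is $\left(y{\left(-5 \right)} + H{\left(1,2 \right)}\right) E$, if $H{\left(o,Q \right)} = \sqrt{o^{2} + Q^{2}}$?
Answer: $- \frac{16}{9} + 16 \sqrt{5} \approx 33.999$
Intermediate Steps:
$y{\left(O \right)} = \frac{1}{-4 + O}$
$H{\left(o,Q \right)} = \sqrt{Q^{2} + o^{2}}$
$E = 16$
$\left(y{\left(-5 \right)} + H{\left(1,2 \right)}\right) E = \left(\frac{1}{-4 - 5} + \sqrt{2^{2} + 1^{2}}\right) 16 = \left(\frac{1}{-9} + \sqrt{4 + 1}\right) 16 = \left(- \frac{1}{9} + \sqrt{5}\right) 16 = - \frac{16}{9} + 16 \sqrt{5}$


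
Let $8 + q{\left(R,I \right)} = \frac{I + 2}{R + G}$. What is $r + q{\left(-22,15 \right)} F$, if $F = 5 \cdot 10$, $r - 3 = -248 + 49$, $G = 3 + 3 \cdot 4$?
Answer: $- \frac{5022}{7} \approx -717.43$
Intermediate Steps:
$G = 15$ ($G = 3 + 12 = 15$)
$r = -196$ ($r = 3 + \left(-248 + 49\right) = 3 - 199 = -196$)
$F = 50$
$q{\left(R,I \right)} = -8 + \frac{2 + I}{15 + R}$ ($q{\left(R,I \right)} = -8 + \frac{I + 2}{R + 15} = -8 + \frac{2 + I}{15 + R}$)
$r + q{\left(-22,15 \right)} F = -196 + \frac{-118 + 15 - -176}{15 - 22} \cdot 50 = -196 + \frac{-118 + 15 + 176}{-7} \cdot 50 = -196 + \left(- \frac{1}{7}\right) 73 \cdot 50 = -196 - \frac{3650}{7} = - \frac{5022}{7}$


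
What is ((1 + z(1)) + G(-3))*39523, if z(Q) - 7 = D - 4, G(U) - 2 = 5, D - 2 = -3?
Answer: 395230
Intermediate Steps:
D = -1 (D = 2 - 3 = -1)
G(U) = 7 (G(U) = 2 + 5 = 7)
z(Q) = 2 (z(Q) = 7 + (-1 - 4) = 7 - 5 = 2)
((1 + z(1)) + G(-3))*39523 = ((1 + 2) + 7)*39523 = (3 + 7)*39523 = 10*39523 = 395230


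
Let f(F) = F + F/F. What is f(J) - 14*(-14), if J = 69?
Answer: 266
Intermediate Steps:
f(F) = 1 + F (f(F) = F + 1 = 1 + F)
f(J) - 14*(-14) = (1 + 69) - 14*(-14) = 70 + 196 = 266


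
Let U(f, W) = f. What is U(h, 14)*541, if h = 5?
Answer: 2705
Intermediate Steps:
U(h, 14)*541 = 5*541 = 2705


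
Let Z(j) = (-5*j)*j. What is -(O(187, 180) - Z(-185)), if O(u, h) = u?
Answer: -171312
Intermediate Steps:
Z(j) = -5*j**2
-(O(187, 180) - Z(-185)) = -(187 - (-5)*(-185)**2) = -(187 - (-5)*34225) = -(187 - 1*(-171125)) = -(187 + 171125) = -1*171312 = -171312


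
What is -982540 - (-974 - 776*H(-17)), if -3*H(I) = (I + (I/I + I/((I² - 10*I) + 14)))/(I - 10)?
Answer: -37612624118/38313 ≈ -9.8172e+5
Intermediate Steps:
H(I) = -(1 + I + I/(14 + I² - 10*I))/(3*(-10 + I)) (H(I) = -(I + (I/I + I/((I² - 10*I) + 14)))/(3*(I - 10)) = -(I + (1 + I/(14 + I² - 10*I)))/(3*(-10 + I)) = -(1 + I + I/(14 + I² - 10*I))/(3*(-10 + I)))
-982540 - (-974 - 776*H(-17)) = -982540 - (-974 - 776*(-14 - 1*(-17)³ - 5*(-17) + 9*(-17)²)/(3*(-140 + (-17)³ - 20*(-17)² + 114*(-17)))) = -982540 - (-974 - 776*(-14 - 1*(-4913) + 85 + 9*289)/(3*(-140 - 4913 - 20*289 - 1938))) = -982540 - (-974 - 776*(-14 + 4913 + 85 + 2601)/(3*(-140 - 4913 - 5780 - 1938))) = -982540 - (-974 - 776*7585/(3*(-12771))) = -982540 - (-974 - 776*(-1)*7585/(3*12771)) = -982540 - (-974 - 776*(-7585/38313)) = -982540 - (-974 + 5885960/38313) = -982540 - 1*(-31430902/38313) = -982540 + 31430902/38313 = -37612624118/38313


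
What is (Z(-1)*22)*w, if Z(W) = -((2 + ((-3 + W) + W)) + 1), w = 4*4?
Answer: 704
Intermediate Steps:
w = 16
Z(W) = -2*W (Z(W) = -((2 + (-3 + 2*W)) + 1) = -((-1 + 2*W) + 1) = -2*W)
(Z(-1)*22)*w = (-2*(-1)*22)*16 = (2*22)*16 = 44*16 = 704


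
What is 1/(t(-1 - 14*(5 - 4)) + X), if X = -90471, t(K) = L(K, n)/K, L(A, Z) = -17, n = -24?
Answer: -15/1357048 ≈ -1.1053e-5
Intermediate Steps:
t(K) = -17/K
1/(t(-1 - 14*(5 - 4)) + X) = 1/(-17/(-1 - 14*(5 - 4)) - 90471) = 1/(-17/(-1 - 14) - 90471) = 1/(-17/(-15) - 90471) = 1/(-17*(-1/15) - 90471) = 1/(17/15 - 90471) = 1/(-1357048/15) = -15/1357048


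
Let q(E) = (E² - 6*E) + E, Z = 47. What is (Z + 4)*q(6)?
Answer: 306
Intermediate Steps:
q(E) = E² - 5*E
(Z + 4)*q(6) = (47 + 4)*(6*(-5 + 6)) = 51*(6*1) = 51*6 = 306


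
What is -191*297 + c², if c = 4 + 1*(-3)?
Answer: -56726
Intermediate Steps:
c = 1 (c = 4 - 3 = 1)
-191*297 + c² = -191*297 + 1² = -56727 + 1 = -56726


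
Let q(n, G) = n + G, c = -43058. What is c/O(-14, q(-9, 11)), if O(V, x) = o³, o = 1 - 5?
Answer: 21529/32 ≈ 672.78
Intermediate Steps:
o = -4
q(n, G) = G + n
O(V, x) = -64 (O(V, x) = (-4)³ = -64)
c/O(-14, q(-9, 11)) = -43058/(-64) = -43058*(-1/64) = 21529/32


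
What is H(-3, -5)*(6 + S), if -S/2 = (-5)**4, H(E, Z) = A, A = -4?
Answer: 4976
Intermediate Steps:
H(E, Z) = -4
S = -1250 (S = -2*(-5)**4 = -2*625 = -1250)
H(-3, -5)*(6 + S) = -4*(6 - 1250) = -4*(-1244) = 4976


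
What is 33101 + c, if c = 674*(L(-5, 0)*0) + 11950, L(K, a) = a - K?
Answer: 45051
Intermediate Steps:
c = 11950 (c = 674*((0 - 1*(-5))*0) + 11950 = 674*((0 + 5)*0) + 11950 = 674*(5*0) + 11950 = 674*0 + 11950 = 0 + 11950 = 11950)
33101 + c = 33101 + 11950 = 45051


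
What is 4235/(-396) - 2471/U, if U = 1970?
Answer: -423703/35460 ≈ -11.949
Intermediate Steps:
4235/(-396) - 2471/U = 4235/(-396) - 2471/1970 = 4235*(-1/396) - 2471*1/1970 = -385/36 - 2471/1970 = -423703/35460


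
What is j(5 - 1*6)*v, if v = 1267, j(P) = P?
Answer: -1267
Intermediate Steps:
j(5 - 1*6)*v = (5 - 1*6)*1267 = (5 - 6)*1267 = -1*1267 = -1267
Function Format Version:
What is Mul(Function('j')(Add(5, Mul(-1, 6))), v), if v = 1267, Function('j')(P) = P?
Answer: -1267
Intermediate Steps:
Mul(Function('j')(Add(5, Mul(-1, 6))), v) = Mul(Add(5, Mul(-1, 6)), 1267) = Mul(Add(5, -6), 1267) = Mul(-1, 1267) = -1267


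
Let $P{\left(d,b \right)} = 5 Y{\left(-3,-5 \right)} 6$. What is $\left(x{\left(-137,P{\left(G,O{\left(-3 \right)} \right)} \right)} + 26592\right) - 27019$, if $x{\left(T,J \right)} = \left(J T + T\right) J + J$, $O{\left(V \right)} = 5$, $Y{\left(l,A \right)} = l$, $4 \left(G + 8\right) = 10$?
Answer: $-1097887$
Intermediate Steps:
$G = - \frac{11}{2}$ ($G = -8 + \frac{1}{4} \cdot 10 = -8 + \frac{5}{2} = - \frac{11}{2} \approx -5.5$)
$P{\left(d,b \right)} = -90$ ($P{\left(d,b \right)} = 5 \left(-3\right) 6 = \left(-15\right) 6 = -90$)
$x{\left(T,J \right)} = J + J \left(T + J T\right)$ ($x{\left(T,J \right)} = \left(T + J T\right) J + J = J \left(T + J T\right) + J = J + J \left(T + J T\right)$)
$\left(x{\left(-137,P{\left(G,O{\left(-3 \right)} \right)} \right)} + 26592\right) - 27019 = \left(- 90 \left(1 - 137 - -12330\right) + 26592\right) - 27019 = \left(- 90 \left(1 - 137 + 12330\right) + 26592\right) - 27019 = \left(\left(-90\right) 12194 + 26592\right) - 27019 = \left(-1097460 + 26592\right) - 27019 = -1070868 - 27019 = -1097887$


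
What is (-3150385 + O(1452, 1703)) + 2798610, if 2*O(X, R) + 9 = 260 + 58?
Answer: -703241/2 ≈ -3.5162e+5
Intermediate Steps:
O(X, R) = 309/2 (O(X, R) = -9/2 + (260 + 58)/2 = -9/2 + (½)*318 = -9/2 + 159 = 309/2)
(-3150385 + O(1452, 1703)) + 2798610 = (-3150385 + 309/2) + 2798610 = -6300461/2 + 2798610 = -703241/2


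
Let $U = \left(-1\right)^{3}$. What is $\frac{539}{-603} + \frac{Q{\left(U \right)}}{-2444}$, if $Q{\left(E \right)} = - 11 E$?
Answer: $- \frac{1323949}{1473732} \approx -0.89837$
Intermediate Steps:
$U = -1$
$\frac{539}{-603} + \frac{Q{\left(U \right)}}{-2444} = \frac{539}{-603} + \frac{\left(-11\right) \left(-1\right)}{-2444} = 539 \left(- \frac{1}{603}\right) + 11 \left(- \frac{1}{2444}\right) = - \frac{539}{603} - \frac{11}{2444} = - \frac{1323949}{1473732}$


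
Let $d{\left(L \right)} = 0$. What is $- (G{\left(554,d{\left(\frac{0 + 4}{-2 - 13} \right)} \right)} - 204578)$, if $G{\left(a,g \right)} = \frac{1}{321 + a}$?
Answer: $\frac{179005749}{875} \approx 2.0458 \cdot 10^{5}$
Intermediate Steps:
$- (G{\left(554,d{\left(\frac{0 + 4}{-2 - 13} \right)} \right)} - 204578) = - (\frac{1}{321 + 554} - 204578) = - (\frac{1}{875} - 204578) = \left(-1\right) \left(- \frac{179005749}{875}\right) = \frac{179005749}{875}$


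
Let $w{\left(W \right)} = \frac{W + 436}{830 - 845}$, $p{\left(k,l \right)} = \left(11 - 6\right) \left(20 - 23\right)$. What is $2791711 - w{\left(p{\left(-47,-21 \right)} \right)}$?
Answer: $\frac{41876086}{15} \approx 2.7917 \cdot 10^{6}$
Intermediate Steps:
$p{\left(k,l \right)} = -15$ ($p{\left(k,l \right)} = 5 \left(-3\right) = -15$)
$w{\left(W \right)} = - \frac{436}{15} - \frac{W}{15}$ ($w{\left(W \right)} = \frac{436 + W}{-15} = \left(436 + W\right) \left(- \frac{1}{15}\right) = - \frac{436}{15} - \frac{W}{15}$)
$2791711 - w{\left(p{\left(-47,-21 \right)} \right)} = 2791711 - \left(- \frac{436}{15} - -1\right) = 2791711 - \left(- \frac{436}{15} + 1\right) = 2791711 - - \frac{421}{15} = 2791711 + \frac{421}{15} = \frac{41876086}{15}$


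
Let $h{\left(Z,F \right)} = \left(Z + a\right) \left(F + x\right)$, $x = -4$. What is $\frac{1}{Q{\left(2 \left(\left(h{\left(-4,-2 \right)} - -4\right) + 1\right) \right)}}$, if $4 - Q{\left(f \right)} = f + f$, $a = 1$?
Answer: $- \frac{1}{88} \approx -0.011364$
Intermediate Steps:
$h{\left(Z,F \right)} = \left(1 + Z\right) \left(-4 + F\right)$ ($h{\left(Z,F \right)} = \left(Z + 1\right) \left(F - 4\right) = \left(1 + Z\right) \left(-4 + F\right)$)
$Q{\left(f \right)} = 4 - 2 f$ ($Q{\left(f \right)} = 4 - \left(f + f\right) = 4 - 2 f$)
$\frac{1}{Q{\left(2 \left(\left(h{\left(-4,-2 \right)} - -4\right) + 1\right) \right)}} = \frac{1}{4 - 2 \cdot 2 \left(\left(\left(-4 - 2 - -16 - -8\right) - -4\right) + 1\right)} = \frac{1}{4 - 2 \cdot 2 \left(\left(\left(-4 - 2 + 16 + 8\right) + 4\right) + 1\right)} = \frac{1}{4 - 2 \cdot 2 \left(\left(18 + 4\right) + 1\right)} = \frac{1}{4 - 2 \cdot 2 \left(22 + 1\right)} = \frac{1}{4 - 2 \cdot 2 \cdot 23} = \frac{1}{4 - 92} = \frac{1}{-88} = - \frac{1}{88}$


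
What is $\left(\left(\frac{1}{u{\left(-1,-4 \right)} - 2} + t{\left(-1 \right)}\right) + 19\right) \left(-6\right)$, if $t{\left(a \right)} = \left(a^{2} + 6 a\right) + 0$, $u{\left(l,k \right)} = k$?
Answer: $-83$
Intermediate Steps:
$t{\left(a \right)} = a^{2} + 6 a$
$\left(\left(\frac{1}{u{\left(-1,-4 \right)} - 2} + t{\left(-1 \right)}\right) + 19\right) \left(-6\right) = \left(\left(\frac{1}{-4 - 2} - \left(6 - 1\right)\right) + 19\right) \left(-6\right) = \left(\left(\frac{1}{-6} - 5\right) + 19\right) \left(-6\right) = \left(\left(- \frac{1}{6} - 5\right) + 19\right) \left(-6\right) = \left(- \frac{31}{6} + 19\right) \left(-6\right) = \frac{83}{6} \left(-6\right) = -83$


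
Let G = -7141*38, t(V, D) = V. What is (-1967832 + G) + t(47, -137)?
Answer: -2239143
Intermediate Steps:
G = -271358
(-1967832 + G) + t(47, -137) = (-1967832 - 271358) + 47 = -2239190 + 47 = -2239143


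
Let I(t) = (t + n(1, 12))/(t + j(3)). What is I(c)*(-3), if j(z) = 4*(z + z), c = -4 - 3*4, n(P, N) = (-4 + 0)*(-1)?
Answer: 9/2 ≈ 4.5000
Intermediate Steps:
n(P, N) = 4 (n(P, N) = -4*(-1) = 4)
c = -16 (c = -4 - 12 = -16)
j(z) = 8*z (j(z) = 4*(2*z) = 8*z)
I(t) = (4 + t)/(24 + t) (I(t) = (t + 4)/(t + 8*3) = (4 + t)/(t + 24) = (4 + t)/(24 + t))
I(c)*(-3) = ((4 - 16)/(24 - 16))*(-3) = (-12/8)*(-3) = ((⅛)*(-12))*(-3) = -3/2*(-3) = 9/2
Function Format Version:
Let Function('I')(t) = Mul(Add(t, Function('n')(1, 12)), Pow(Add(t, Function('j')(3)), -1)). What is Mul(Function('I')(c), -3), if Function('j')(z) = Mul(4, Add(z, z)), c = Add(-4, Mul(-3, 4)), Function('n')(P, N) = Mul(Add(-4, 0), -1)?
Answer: Rational(9, 2) ≈ 4.5000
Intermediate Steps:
Function('n')(P, N) = 4 (Function('n')(P, N) = Mul(-4, -1) = 4)
c = -16 (c = Add(-4, -12) = -16)
Function('j')(z) = Mul(8, z) (Function('j')(z) = Mul(4, Mul(2, z)) = Mul(8, z))
Function('I')(t) = Mul(Pow(Add(24, t), -1), Add(4, t)) (Function('I')(t) = Mul(Add(t, 4), Pow(Add(t, Mul(8, 3)), -1)) = Mul(Add(4, t), Pow(Add(t, 24), -1)) = Mul(Add(4, t), Pow(Add(24, t), -1)) = Mul(Pow(Add(24, t), -1), Add(4, t)))
Mul(Function('I')(c), -3) = Mul(Mul(Pow(Add(24, -16), -1), Add(4, -16)), -3) = Mul(Mul(Pow(8, -1), -12), -3) = Mul(Mul(Rational(1, 8), -12), -3) = Mul(Rational(-3, 2), -3) = Rational(9, 2)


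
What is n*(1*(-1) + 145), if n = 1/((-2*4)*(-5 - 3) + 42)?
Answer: 72/53 ≈ 1.3585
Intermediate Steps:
n = 1/106 (n = 1/(-8*(-8) + 42) = 1/(64 + 42) = 1/106 ≈ 0.0094340)
n*(1*(-1) + 145) = (1*(-1) + 145)/106 = (-1 + 145)/106 = (1/106)*144 = 72/53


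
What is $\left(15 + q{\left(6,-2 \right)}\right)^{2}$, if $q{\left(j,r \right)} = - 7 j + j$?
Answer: $441$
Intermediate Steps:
$q{\left(j,r \right)} = - 6 j$
$\left(15 + q{\left(6,-2 \right)}\right)^{2} = \left(15 - 36\right)^{2} = \left(-21\right)^{2} = 441$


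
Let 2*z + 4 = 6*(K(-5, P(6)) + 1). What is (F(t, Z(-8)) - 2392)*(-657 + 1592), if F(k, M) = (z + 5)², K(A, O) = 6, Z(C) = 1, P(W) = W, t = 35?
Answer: -1697960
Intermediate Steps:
z = 19 (z = -2 + (6*(6 + 1))/2 = -2 + (6*7)/2 = -2 + (½)*42 = -2 + 21 = 19)
F(k, M) = 576 (F(k, M) = (19 + 5)² = 24² = 576)
(F(t, Z(-8)) - 2392)*(-657 + 1592) = (576 - 2392)*(-657 + 1592) = -1816*935 = -1697960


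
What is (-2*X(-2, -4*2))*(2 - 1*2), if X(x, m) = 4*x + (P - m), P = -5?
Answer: 0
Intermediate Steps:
X(x, m) = -5 - m + 4*x (X(x, m) = 4*x + (-5 - m) = -5 - m + 4*x)
(-2*X(-2, -4*2))*(2 - 1*2) = (-2*(-5 - (-4)*2 + 4*(-2)))*(2 - 1*2) = (-2*(-5 - 1*(-8) - 8))*(2 - 2) = -2*(-5 + 8 - 8)*0 = -2*(-5)*0 = 10*0 = 0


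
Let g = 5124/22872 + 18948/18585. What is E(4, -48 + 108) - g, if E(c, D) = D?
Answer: 693776639/11807670 ≈ 58.756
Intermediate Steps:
g = 14683561/11807670 (g = 5124*(1/22872) + 18948*(1/18585) = 427/1906 + 6316/6195 = 14683561/11807670 ≈ 1.2436)
E(4, -48 + 108) - g = (-48 + 108) - 1*14683561/11807670 = 60 - 14683561/11807670 = 693776639/11807670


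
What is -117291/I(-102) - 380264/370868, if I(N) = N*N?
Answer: -3954645437/321542556 ≈ -12.299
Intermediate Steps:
I(N) = N²
-117291/I(-102) - 380264/370868 = -117291/((-102)²) - 380264/370868 = -117291/10404 - 380264*1/370868 = -117291*1/10404 - 95066/92717 = -39097/3468 - 95066/92717 = -3954645437/321542556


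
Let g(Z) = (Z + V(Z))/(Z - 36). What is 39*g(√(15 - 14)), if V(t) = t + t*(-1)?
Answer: -39/35 ≈ -1.1143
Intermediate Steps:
V(t) = 0 (V(t) = t - t = 0)
g(Z) = Z/(-36 + Z) (g(Z) = (Z + 0)/(Z - 36) = Z/(-36 + Z))
39*g(√(15 - 14)) = 39*(√(15 - 14)/(-36 + √(15 - 14))) = 39*(√1/(-36 + √1)) = 39*(1/(-36 + 1)) = 39*(1/(-35)) = 39*(1*(-1/35)) = 39*(-1/35) = -39/35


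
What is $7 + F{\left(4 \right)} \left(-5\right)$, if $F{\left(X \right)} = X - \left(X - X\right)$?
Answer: $-13$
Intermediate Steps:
$F{\left(X \right)} = X$ ($F{\left(X \right)} = X - 0 = X + 0 = X$)
$7 + F{\left(4 \right)} \left(-5\right) = 7 + 4 \left(-5\right) = 7 - 20 = -13$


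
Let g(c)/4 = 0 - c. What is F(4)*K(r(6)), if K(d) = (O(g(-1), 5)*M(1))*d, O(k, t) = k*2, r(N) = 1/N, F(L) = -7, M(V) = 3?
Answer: -28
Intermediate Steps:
g(c) = -4*c (g(c) = 4*(0 - c) = 4*(-c) = -4*c)
O(k, t) = 2*k
K(d) = 24*d (K(d) = ((2*(-4*(-1)))*3)*d = ((2*4)*3)*d = (8*3)*d = 24*d)
F(4)*K(r(6)) = -168/6 = -7*4 = -28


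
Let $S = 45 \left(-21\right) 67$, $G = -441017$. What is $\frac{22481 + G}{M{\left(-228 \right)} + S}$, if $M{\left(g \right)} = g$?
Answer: $\frac{139512}{21181} \approx 6.5867$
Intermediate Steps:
$S = -63315$ ($S = \left(-945\right) 67 = -63315$)
$\frac{22481 + G}{M{\left(-228 \right)} + S} = \frac{22481 - 441017}{-228 - 63315} = - \frac{418536}{-63543} = \left(-418536\right) \left(- \frac{1}{63543}\right) = \frac{139512}{21181}$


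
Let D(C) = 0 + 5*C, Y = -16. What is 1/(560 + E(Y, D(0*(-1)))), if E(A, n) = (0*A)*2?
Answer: 1/560 ≈ 0.0017857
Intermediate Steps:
D(C) = 5*C
E(A, n) = 0 (E(A, n) = 0*2 = 0)
1/(560 + E(Y, D(0*(-1)))) = 1/(560 + 0) = 1/560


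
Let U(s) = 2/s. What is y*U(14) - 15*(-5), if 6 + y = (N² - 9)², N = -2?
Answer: 544/7 ≈ 77.714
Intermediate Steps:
y = 19 (y = -6 + ((-2)² - 9)² = -6 + (4 - 9)² = -6 + (-5)² = -6 + 25 = 19)
y*U(14) - 15*(-5) = 19*(2/14) - 15*(-5) = 19*(2*(1/14)) + 75 = 19*(⅐) + 75 = 19/7 + 75 = 544/7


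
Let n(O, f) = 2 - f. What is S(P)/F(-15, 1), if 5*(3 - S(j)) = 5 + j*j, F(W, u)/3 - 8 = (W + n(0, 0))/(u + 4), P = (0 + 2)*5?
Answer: -10/9 ≈ -1.1111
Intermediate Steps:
P = 10 (P = 2*5 = 10)
F(W, u) = 24 + 3*(2 + W)/(4 + u) (F(W, u) = 24 + 3*((W + (2 - 1*0))/(u + 4)) = 24 + 3*((W + (2 + 0))/(4 + u)) = 24 + 3*((W + 2)/(4 + u)) = 24 + 3*((2 + W)/(4 + u)) = 24 + 3*(2 + W)/(4 + u))
S(j) = 2 - j**2/5 (S(j) = 3 - (5 + j*j)/5 = 3 - (5 + j**2)/5 = 3 + (-1 - j**2/5) = 2 - j**2/5)
S(P)/F(-15, 1) = (2 - 1/5*10**2)/((3*(34 - 15 + 8*1)/(4 + 1))) = (2 - 1/5*100)/((3*(34 - 15 + 8)/5)) = (2 - 20)/((3*(1/5)*27)) = -18/81/5 = -18*5/81 = -10/9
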